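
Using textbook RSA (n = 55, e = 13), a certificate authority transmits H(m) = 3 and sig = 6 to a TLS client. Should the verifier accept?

reject

sig^13 mod 55 = 51
sig^13 mod 55 = 51, but H(m) = 3.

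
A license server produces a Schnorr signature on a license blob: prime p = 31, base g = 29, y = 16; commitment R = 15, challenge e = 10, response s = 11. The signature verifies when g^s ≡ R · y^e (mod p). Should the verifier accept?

reject

g^s mod p:
Squares mod 31: 29^1≡29, 29^2≡4, 29^4≡16, 29^8≡8
11 = 8 + 2 + 1, so 29^11 ≡ 8·4·29 ≡ 29 (mod 31)
R · y^e mod p:
Squares mod 31: 16^1≡16, 16^2≡8, 16^4≡2, 16^8≡4
10 = 8 + 2, so 16^10 ≡ 4·8 ≡ 1 (mod 31)
15·1 = 15 ≡ 15 (mod 31)
29 ≠ 15; the check fails.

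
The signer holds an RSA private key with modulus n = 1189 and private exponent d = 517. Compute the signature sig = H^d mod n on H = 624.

665

H^2 ≡ 624^2 = 389376 ≡ 573
H^4 ≡ 573^2 = 328329 ≡ 165
H^8 ≡ 165^2 = 27225 ≡ 1067
H^16 ≡ 1067^2 = 1138489 ≡ 616
H^32 ≡ 616^2 = 379456 ≡ 165
H^64 ≡ 165^2 = 27225 ≡ 1067
H^128 ≡ 1067^2 = 1138489 ≡ 616
H^256 ≡ 616^2 = 379456 ≡ 165
H^512 ≡ 165^2 = 27225 ≡ 1067
517 = 512 + 4 + 1, so H^517 ≡ 1067·165·624 ≡ 665 (mod 1189)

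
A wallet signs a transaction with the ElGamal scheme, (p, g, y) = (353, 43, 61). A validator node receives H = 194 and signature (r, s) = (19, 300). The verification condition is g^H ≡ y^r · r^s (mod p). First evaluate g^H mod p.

324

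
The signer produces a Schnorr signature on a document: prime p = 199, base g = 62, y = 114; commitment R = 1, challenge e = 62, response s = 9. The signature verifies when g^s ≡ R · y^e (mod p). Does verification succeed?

fails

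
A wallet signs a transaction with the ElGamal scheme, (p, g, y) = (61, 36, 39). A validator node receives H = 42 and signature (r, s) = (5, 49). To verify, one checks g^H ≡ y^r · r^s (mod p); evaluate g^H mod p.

36^2 = 1296 ≡ 15
36^4 ≡ 15^2 = 225 ≡ 42
36^8 ≡ 42^2 = 1764 ≡ 56
36^16 ≡ 56^2 = 3136 ≡ 25
36^32 ≡ 25^2 = 625 ≡ 15
42 = 32 + 8 + 2, so 36^42 ≡ 15·56·15 ≡ 34 (mod 61)

34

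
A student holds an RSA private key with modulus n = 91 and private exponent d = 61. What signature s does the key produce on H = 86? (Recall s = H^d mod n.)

86

Squares mod 91: H^1≡86, H^2≡25, H^4≡79, H^8≡53, H^16≡79, H^32≡53
61 = 32 + 16 + 8 + 4 + 1, so H^61 ≡ 53·79·53·79·86 ≡ 86 (mod 91)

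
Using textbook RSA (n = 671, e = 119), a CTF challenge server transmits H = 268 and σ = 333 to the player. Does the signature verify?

verifies

σ^119 mod 671 = 268
268 = H, so the signature checks out.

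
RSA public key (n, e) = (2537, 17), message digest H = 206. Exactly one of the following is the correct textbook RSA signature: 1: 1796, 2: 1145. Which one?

1

Candidate 1: 1796^17 mod 2537 = 206
  → matches H = 206
Candidate 2: 1145^17 mod 2537 = 763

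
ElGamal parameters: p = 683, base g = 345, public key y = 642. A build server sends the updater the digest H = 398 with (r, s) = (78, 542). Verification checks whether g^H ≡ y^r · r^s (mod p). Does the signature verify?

verifies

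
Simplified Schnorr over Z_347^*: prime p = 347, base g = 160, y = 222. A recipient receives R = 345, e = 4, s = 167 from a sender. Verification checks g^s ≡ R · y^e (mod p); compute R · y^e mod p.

147

222^4 mod 347 = 100
R · y^e ≡ 345·100 = 34500 ≡ 147 (mod 347)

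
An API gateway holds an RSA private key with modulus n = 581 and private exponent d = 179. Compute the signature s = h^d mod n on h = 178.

h^2 ≡ 178^2 = 31684 ≡ 310
h^4 ≡ 310^2 = 96100 ≡ 235
h^8 ≡ 235^2 = 55225 ≡ 30
h^16 ≡ 30^2 = 900 ≡ 319
h^32 ≡ 319^2 = 101761 ≡ 86
h^64 ≡ 86^2 = 7396 ≡ 424
h^128 ≡ 424^2 = 179776 ≡ 247
179 = 128 + 32 + 16 + 2 + 1, so h^179 ≡ 247·86·319·310·178 ≡ 75 (mod 581)

75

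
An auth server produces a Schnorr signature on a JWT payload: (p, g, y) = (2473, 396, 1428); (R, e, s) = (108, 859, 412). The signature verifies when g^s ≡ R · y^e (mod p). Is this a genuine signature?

forged

g^s mod p:
396^2 = 156816 ≡ 1017
396^4 ≡ 1017^2 = 1034289 ≡ 575
396^8 ≡ 575^2 = 330625 ≡ 1716
396^16 ≡ 1716^2 = 2944656 ≡ 1786
396^32 ≡ 1786^2 = 3189796 ≡ 2099
396^64 ≡ 2099^2 = 4405801 ≡ 1388
396^128 ≡ 1388^2 = 1926544 ≡ 77
396^256 ≡ 77^2 = 5929 ≡ 983
412 = 256 + 128 + 16 + 8 + 4, so 396^412 ≡ 983·77·1786·1716·575 ≡ 1015 (mod 2473)
R · y^e mod p:
1428^2 = 2039184 ≡ 1432
1428^4 ≡ 1432^2 = 2050624 ≡ 507
1428^8 ≡ 507^2 = 257049 ≡ 2330
1428^16 ≡ 2330^2 = 5428900 ≡ 665
1428^32 ≡ 665^2 = 442225 ≡ 2031
1428^64 ≡ 2031^2 = 4124961 ≡ 2470
1428^128 ≡ 2470^2 = 6100900 ≡ 9
1428^256 ≡ 9^2 = 81
1428^512 ≡ 81^2 = 6561 ≡ 1615
859 = 512 + 256 + 64 + 16 + 8 + 2 + 1, so 1428^859 ≡ 1615·81·2470·665·2330·1432·1428 ≡ 226 (mod 2473)
108·226 = 24408 ≡ 2151 (mod 2473)
1015 ≠ 2151; the check fails.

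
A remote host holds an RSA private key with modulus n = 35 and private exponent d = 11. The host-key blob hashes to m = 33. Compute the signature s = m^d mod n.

m^2 ≡ 33^2 = 1089 ≡ 4
m^4 ≡ 4^2 = 16
m^8 ≡ 16^2 = 256 ≡ 11
11 = 8 + 2 + 1, so m^11 ≡ 11·4·33 ≡ 17 (mod 35)

17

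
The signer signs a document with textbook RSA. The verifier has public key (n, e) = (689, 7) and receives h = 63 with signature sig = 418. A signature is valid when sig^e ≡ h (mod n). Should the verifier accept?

accept

Squares mod 689: sig^1≡418, sig^2≡407, sig^4≡289
7 = 4 + 2 + 1, so sig^7 ≡ 289·407·418 ≡ 63 (mod 689)
Since 63 equals the digest 63, verification succeeds.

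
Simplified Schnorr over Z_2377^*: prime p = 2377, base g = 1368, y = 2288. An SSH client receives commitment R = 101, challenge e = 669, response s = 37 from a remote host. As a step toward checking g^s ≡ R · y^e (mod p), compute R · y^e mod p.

2288^669 mod 2377 = 1523
R · y^e ≡ 101·1523 = 153823 ≡ 1695 (mod 2377)

1695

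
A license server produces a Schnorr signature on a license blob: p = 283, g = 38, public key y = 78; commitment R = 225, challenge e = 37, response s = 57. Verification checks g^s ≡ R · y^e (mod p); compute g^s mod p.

38^2 = 1444 ≡ 29
38^4 ≡ 29^2 = 841 ≡ 275
38^8 ≡ 275^2 = 75625 ≡ 64
38^16 ≡ 64^2 = 4096 ≡ 134
38^32 ≡ 134^2 = 17956 ≡ 127
57 = 32 + 16 + 8 + 1, so 38^57 ≡ 127·134·64·38 ≡ 158 (mod 283)

158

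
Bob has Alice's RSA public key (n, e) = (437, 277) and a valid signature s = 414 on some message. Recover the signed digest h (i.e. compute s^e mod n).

184

Squares mod 437: s^1≡414, s^2≡92, s^4≡161, s^8≡138, s^16≡253, s^32≡207, s^64≡23, s^128≡92, s^256≡161
277 = 256 + 16 + 4 + 1, so s^277 ≡ 161·253·161·414 ≡ 184 (mod 437)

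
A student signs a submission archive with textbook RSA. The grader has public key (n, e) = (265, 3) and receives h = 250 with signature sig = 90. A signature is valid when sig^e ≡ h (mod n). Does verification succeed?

Squares mod 265: sig^1≡90, sig^2≡150
3 = 2 + 1, so sig^3 ≡ 150·90 ≡ 250 (mod 265)
sig^3 mod 265 = 250 matches h.

passes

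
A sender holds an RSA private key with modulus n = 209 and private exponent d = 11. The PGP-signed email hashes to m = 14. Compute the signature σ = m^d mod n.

146

m^2 ≡ 14^2 = 196
m^4 ≡ 196^2 = 38416 ≡ 169
m^8 ≡ 169^2 = 28561 ≡ 137
11 = 8 + 2 + 1, so m^11 ≡ 137·196·14 ≡ 146 (mod 209)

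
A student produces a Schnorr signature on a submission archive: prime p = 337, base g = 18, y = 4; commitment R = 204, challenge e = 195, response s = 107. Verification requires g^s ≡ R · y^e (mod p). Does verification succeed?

fails

g^s mod p:
18^2 = 324
18^4 ≡ 324^2 = 104976 ≡ 169
18^8 ≡ 169^2 = 28561 ≡ 253
18^16 ≡ 253^2 = 64009 ≡ 316
18^32 ≡ 316^2 = 99856 ≡ 104
18^64 ≡ 104^2 = 10816 ≡ 32
107 = 64 + 32 + 8 + 2 + 1, so 18^107 ≡ 32·104·253·324·18 ≡ 98 (mod 337)
R · y^e mod p:
4^2 = 16
4^4 ≡ 16^2 = 256
4^8 ≡ 256^2 = 65536 ≡ 158
4^16 ≡ 158^2 = 24964 ≡ 26
4^32 ≡ 26^2 = 676 ≡ 2
4^64 ≡ 2^2 = 4
4^128 ≡ 4^2 = 16
195 = 128 + 64 + 2 + 1, so 4^195 ≡ 16·4·16·4 ≡ 52 (mod 337)
204·52 = 10608 ≡ 161 (mod 337)
98 ≠ 161; the check fails.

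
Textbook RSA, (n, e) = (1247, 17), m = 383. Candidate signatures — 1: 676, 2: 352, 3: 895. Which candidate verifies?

Candidate 1: Squares mod 1247: 676^1≡676, 676^2≡574, 676^4≡268, 676^8≡745, 676^16≡110; 17 = 16 + 1, so 676^17 ≡ 110·676 ≡ 787 (mod 1247)
Candidate 2: Squares mod 1247: 352^1≡352, 352^2≡451, 352^4≡140, 352^8≡895, 352^16≡451; 17 = 16 + 1, so 352^17 ≡ 451·352 ≡ 383 (mod 1247)
  → matches m = 383
Candidate 3: Squares mod 1247: 895^1≡895, 895^2≡451, 895^4≡140, 895^8≡895, 895^16≡451; 17 = 16 + 1, so 895^17 ≡ 451·895 ≡ 864 (mod 1247)

2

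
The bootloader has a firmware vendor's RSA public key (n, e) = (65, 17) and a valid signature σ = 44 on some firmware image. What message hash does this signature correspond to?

44

σ^2 ≡ 44^2 = 1936 ≡ 51
σ^4 ≡ 51^2 = 2601 ≡ 1
σ^8 ≡ 1^2 = 1
σ^16 ≡ 1^2 = 1
17 = 16 + 1, so σ^17 ≡ 1·44 ≡ 44 (mod 65)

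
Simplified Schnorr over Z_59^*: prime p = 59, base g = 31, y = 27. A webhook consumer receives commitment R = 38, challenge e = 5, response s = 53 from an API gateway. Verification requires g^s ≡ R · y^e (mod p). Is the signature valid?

invalid

g^s mod p:
Squares mod 59: 31^1≡31, 31^2≡17, 31^4≡53, 31^8≡36, 31^16≡57, 31^32≡4
53 = 32 + 16 + 4 + 1, so 31^53 ≡ 4·57·53·31 ≡ 13 (mod 59)
R · y^e mod p:
Squares mod 59: 27^1≡27, 27^2≡21, 27^4≡28
5 = 4 + 1, so 27^5 ≡ 28·27 ≡ 48 (mod 59)
38·48 = 1824 ≡ 54 (mod 59)
13 ≠ 54; the check fails.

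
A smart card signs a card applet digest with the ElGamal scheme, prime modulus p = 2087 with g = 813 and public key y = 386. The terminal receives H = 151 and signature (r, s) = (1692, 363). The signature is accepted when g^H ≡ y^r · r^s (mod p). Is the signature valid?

valid

Left side g^H mod p:
Squares mod 2087: 813^1≡813, 813^2≡1477, 813^4≡614, 813^8≡1336, 813^16≡511, 813^32≡246, 813^64≡2080, 813^128≡49
151 = 128 + 16 + 4 + 2 + 1, so 813^151 ≡ 49·511·614·1477·813 ≡ 1034 (mod 2087)
Right side y^r · r^s mod p:
Squares mod 2087: 386^1≡386, 386^2≡819, 386^4≡834, 386^8≡585, 386^16≡2044, 386^32≡1849, 386^64≡295, 386^128≡1458, 386^256≡1198, 386^512≡1435, 386^1024≡1443
1692 = 1024 + 512 + 128 + 16 + 8 + 4, so 386^1692 ≡ 1443·1435·1458·2044·585·834 ≡ 1001 (mod 2087)
Squares mod 2087: 1692^1≡1692, 1692^2≡1587, 1692^4≡1647, 1692^8≡1596, 1692^16≡1076, 1692^32≡1578, 1692^64≡293, 1692^128≡282, 1692^256≡218
363 = 256 + 64 + 32 + 8 + 2 + 1, so 1692^363 ≡ 218·293·1578·1596·1587·1692 ≡ 1056 (mod 2087)
1001·1056 = 1057056 ≡ 1034 (mod 2087)
1034 ≡ 1034 (mod 2087), so the signature is genuine.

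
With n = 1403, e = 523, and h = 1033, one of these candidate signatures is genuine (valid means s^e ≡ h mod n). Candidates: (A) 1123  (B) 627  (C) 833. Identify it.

Candidate A: Squares mod 1403: 1123^1≡1123, 1123^2≡1235, 1123^4≡164, 1123^8≡239, 1123^16≡1001, 1123^32≡259, 1123^64≡1140, 1123^128≡422, 1123^256≡1306, 1123^512≡991; 523 = 512 + 8 + 2 + 1, so 1123^523 ≡ 991·239·1235·1123 ≡ 1033 (mod 1403)
  → matches h = 1033
Candidate B: Squares mod 1403: 627^1≡627, 627^2≡289, 627^4≡744, 627^8≡754, 627^16≡301, 627^32≡809, 627^64≡683, 627^128≡693, 627^256≡423, 627^512≡748; 523 = 512 + 8 + 2 + 1, so 627^523 ≡ 748·754·289·627 ≡ 1185 (mod 1403)
Candidate C: Squares mod 1403: 833^1≡833, 833^2≡807, 833^4≡257, 833^8≡108, 833^16≡440, 833^32≡1389, 833^64≡196, 833^128≡535, 833^256≡13, 833^512≡169; 523 = 512 + 8 + 2 + 1, so 833^523 ≡ 169·108·807·833 ≡ 1119 (mod 1403)

A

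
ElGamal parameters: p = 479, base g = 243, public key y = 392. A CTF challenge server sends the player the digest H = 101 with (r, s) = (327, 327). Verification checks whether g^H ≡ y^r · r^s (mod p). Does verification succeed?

Left side g^H mod p:
Squares mod 479: 243^1≡243, 243^2≡132, 243^4≡180, 243^8≡307, 243^16≡365, 243^32≡63, 243^64≡137
101 = 64 + 32 + 4 + 1, so 243^101 ≡ 137·63·180·243 ≡ 401 (mod 479)
Right side y^r · r^s mod p:
Squares mod 479: 392^1≡392, 392^2≡384, 392^4≡403, 392^8≡28, 392^16≡305, 392^32≡99, 392^64≡221, 392^128≡462, 392^256≡289
327 = 256 + 64 + 4 + 2 + 1, so 392^327 ≡ 289·221·403·384·392 ≡ 80 (mod 479)
Squares mod 479: 327^1≡327, 327^2≡112, 327^4≡90, 327^8≡436, 327^16≡412, 327^32≡178, 327^64≡70, 327^128≡110, 327^256≡125
327 = 256 + 64 + 4 + 2 + 1, so 327^327 ≡ 125·70·90·112·327 ≡ 11 (mod 479)
80·11 = 880 ≡ 401 (mod 479)
401 ≡ 401 (mod 479), so the signature is genuine.

passes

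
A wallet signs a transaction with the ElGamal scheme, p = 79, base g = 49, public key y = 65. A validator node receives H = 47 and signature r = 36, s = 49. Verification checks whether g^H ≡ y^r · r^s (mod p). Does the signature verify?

Left side g^H mod p:
49^2 = 2401 ≡ 31
49^4 ≡ 31^2 = 961 ≡ 13
49^8 ≡ 13^2 = 169 ≡ 11
49^16 ≡ 11^2 = 121 ≡ 42
49^32 ≡ 42^2 = 1764 ≡ 26
47 = 32 + 8 + 4 + 2 + 1, so 49^47 ≡ 26·11·13·31·49 ≡ 11 (mod 79)
Right side y^r · r^s mod p:
65^2 = 4225 ≡ 38
65^4 ≡ 38^2 = 1444 ≡ 22
65^8 ≡ 22^2 = 484 ≡ 10
65^16 ≡ 10^2 = 100 ≡ 21
65^32 ≡ 21^2 = 441 ≡ 46
36 = 32 + 4, so 65^36 ≡ 46·22 ≡ 64 (mod 79)
36^2 = 1296 ≡ 32
36^4 ≡ 32^2 = 1024 ≡ 76
36^8 ≡ 76^2 = 5776 ≡ 9
36^16 ≡ 9^2 = 81 ≡ 2
36^32 ≡ 2^2 = 4
49 = 32 + 16 + 1, so 36^49 ≡ 4·2·36 ≡ 51 (mod 79)
64·51 = 3264 ≡ 25 (mod 79)
11 ≠ 25, so verification fails.

does not verify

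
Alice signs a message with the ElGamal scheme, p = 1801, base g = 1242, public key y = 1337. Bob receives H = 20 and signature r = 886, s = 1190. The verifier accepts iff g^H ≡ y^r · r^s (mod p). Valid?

yes

Left side g^H mod p:
Squares mod 1801: 1242^1≡1242, 1242^2≡908, 1242^4≡1407, 1242^8≡350, 1242^16≡32
20 = 16 + 4, so 1242^20 ≡ 32·1407 ≡ 1800 (mod 1801)
Right side y^r · r^s mod p:
Squares mod 1801: 1337^1≡1337, 1337^2≡977, 1337^4≡1800, 1337^8≡1, 1337^16≡1, 1337^32≡1, 1337^64≡1, 1337^128≡1, 1337^256≡1, 1337^512≡1
886 = 512 + 256 + 64 + 32 + 16 + 4 + 2, so 1337^886 ≡ 1·1·1·1·1·1800·977 ≡ 824 (mod 1801)
Squares mod 1801: 886^1≡886, 886^2≡1561, 886^4≡1769, 886^8≡1024, 886^16≡394, 886^32≡350, 886^64≡32, 886^128≡1024, 886^256≡394, 886^512≡350, 886^1024≡32
1190 = 1024 + 128 + 32 + 4 + 2, so 886^1190 ≡ 32·1024·350·1769·1561 ≡ 824 (mod 1801)
824·824 = 678976 ≡ 1800 (mod 1801)
1800 ≡ 1800 (mod 1801), so the signature is genuine.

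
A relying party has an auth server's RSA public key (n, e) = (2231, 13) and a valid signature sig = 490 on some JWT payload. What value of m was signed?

1193

Squares mod 2231: sig^1≡490, sig^2≡1383, sig^4≡722, sig^8≡1461
13 = 8 + 4 + 1, so sig^13 ≡ 1461·722·490 ≡ 1193 (mod 2231)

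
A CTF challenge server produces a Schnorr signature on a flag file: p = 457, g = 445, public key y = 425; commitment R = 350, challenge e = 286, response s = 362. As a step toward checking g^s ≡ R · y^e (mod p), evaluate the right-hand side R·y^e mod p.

425^2 = 180625 ≡ 110
425^4 ≡ 110^2 = 12100 ≡ 218
425^8 ≡ 218^2 = 47524 ≡ 453
425^16 ≡ 453^2 = 205209 ≡ 16
425^32 ≡ 16^2 = 256
425^64 ≡ 256^2 = 65536 ≡ 185
425^128 ≡ 185^2 = 34225 ≡ 407
425^256 ≡ 407^2 = 165649 ≡ 215
286 = 256 + 16 + 8 + 4 + 2, so 425^286 ≡ 215·16·453·218·110 ≡ 168 (mod 457)
R · y^e ≡ 350·168 = 58800 ≡ 304 (mod 457)

304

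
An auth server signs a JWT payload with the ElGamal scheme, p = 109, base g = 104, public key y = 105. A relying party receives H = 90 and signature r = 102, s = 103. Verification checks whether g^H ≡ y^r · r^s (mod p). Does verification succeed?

fails

Left side g^H mod p:
104^2 = 10816 ≡ 25
104^4 ≡ 25^2 = 625 ≡ 80
104^8 ≡ 80^2 = 6400 ≡ 78
104^16 ≡ 78^2 = 6084 ≡ 89
104^32 ≡ 89^2 = 7921 ≡ 73
104^64 ≡ 73^2 = 5329 ≡ 97
90 = 64 + 16 + 8 + 2, so 104^90 ≡ 97·89·78·25 ≡ 63 (mod 109)
Right side y^r · r^s mod p:
105^2 = 11025 ≡ 16
105^4 ≡ 16^2 = 256 ≡ 38
105^8 ≡ 38^2 = 1444 ≡ 27
105^16 ≡ 27^2 = 729 ≡ 75
105^32 ≡ 75^2 = 5625 ≡ 66
105^64 ≡ 66^2 = 4356 ≡ 105
102 = 64 + 32 + 4 + 2, so 105^102 ≡ 105·66·38·16 ≡ 45 (mod 109)
102^2 = 10404 ≡ 49
102^4 ≡ 49^2 = 2401 ≡ 3
102^8 ≡ 3^2 = 9
102^16 ≡ 9^2 = 81
102^32 ≡ 81^2 = 6561 ≡ 21
102^64 ≡ 21^2 = 441 ≡ 5
103 = 64 + 32 + 4 + 2 + 1, so 102^103 ≡ 5·21·3·49·102 ≡ 83 (mod 109)
45·83 = 3735 ≡ 29 (mod 109)
63 ≠ 29, so verification fails.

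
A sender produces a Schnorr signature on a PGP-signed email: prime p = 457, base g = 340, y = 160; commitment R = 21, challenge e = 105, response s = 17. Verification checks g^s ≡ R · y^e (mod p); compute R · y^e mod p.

291

160^2 = 25600 ≡ 8
160^4 ≡ 8^2 = 64
160^8 ≡ 64^2 = 4096 ≡ 440
160^16 ≡ 440^2 = 193600 ≡ 289
160^32 ≡ 289^2 = 83521 ≡ 347
160^64 ≡ 347^2 = 120409 ≡ 218
105 = 64 + 32 + 8 + 1, so 160^105 ≡ 218·347·440·160 ≡ 275 (mod 457)
R · y^e ≡ 21·275 = 5775 ≡ 291 (mod 457)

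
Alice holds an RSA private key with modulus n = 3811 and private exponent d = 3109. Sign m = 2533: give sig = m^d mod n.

2995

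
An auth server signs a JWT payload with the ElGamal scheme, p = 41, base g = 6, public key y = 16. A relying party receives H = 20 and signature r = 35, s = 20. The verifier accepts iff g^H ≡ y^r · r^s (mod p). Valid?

yes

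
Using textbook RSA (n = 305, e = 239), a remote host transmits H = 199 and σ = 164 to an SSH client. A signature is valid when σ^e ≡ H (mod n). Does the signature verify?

verifies

σ^2 ≡ 164^2 = 26896 ≡ 56
σ^4 ≡ 56^2 = 3136 ≡ 86
σ^8 ≡ 86^2 = 7396 ≡ 76
σ^16 ≡ 76^2 = 5776 ≡ 286
σ^32 ≡ 286^2 = 81796 ≡ 56
σ^64 ≡ 56^2 = 3136 ≡ 86
σ^128 ≡ 86^2 = 7396 ≡ 76
239 = 128 + 64 + 32 + 8 + 4 + 2 + 1, so σ^239 ≡ 76·86·56·76·86·56·164 ≡ 199 (mod 305)
199 = H, so the signature checks out.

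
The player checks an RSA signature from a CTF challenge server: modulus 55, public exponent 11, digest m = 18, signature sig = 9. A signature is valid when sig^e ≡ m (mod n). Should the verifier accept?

sig^11 mod 55 = 9
sig^11 mod 55 = 9, but m = 18.

reject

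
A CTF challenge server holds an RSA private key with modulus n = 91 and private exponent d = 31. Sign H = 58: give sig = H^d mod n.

72

H^2 ≡ 58^2 = 3364 ≡ 88
H^4 ≡ 88^2 = 7744 ≡ 9
H^8 ≡ 9^2 = 81
H^16 ≡ 81^2 = 6561 ≡ 9
31 = 16 + 8 + 4 + 2 + 1, so H^31 ≡ 9·81·9·88·58 ≡ 72 (mod 91)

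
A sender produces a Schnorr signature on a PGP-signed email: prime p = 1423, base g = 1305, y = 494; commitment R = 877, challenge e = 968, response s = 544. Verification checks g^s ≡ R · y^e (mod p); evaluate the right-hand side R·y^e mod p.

545

494^2 = 244036 ≡ 703
494^4 ≡ 703^2 = 494209 ≡ 428
494^8 ≡ 428^2 = 183184 ≡ 1040
494^16 ≡ 1040^2 = 1081600 ≡ 120
494^32 ≡ 120^2 = 14400 ≡ 170
494^64 ≡ 170^2 = 28900 ≡ 440
494^128 ≡ 440^2 = 193600 ≡ 72
494^256 ≡ 72^2 = 5184 ≡ 915
494^512 ≡ 915^2 = 837225 ≡ 501
968 = 512 + 256 + 128 + 64 + 8, so 494^968 ≡ 501·915·72·440·1040 ≡ 919 (mod 1423)
R · y^e ≡ 877·919 = 805963 ≡ 545 (mod 1423)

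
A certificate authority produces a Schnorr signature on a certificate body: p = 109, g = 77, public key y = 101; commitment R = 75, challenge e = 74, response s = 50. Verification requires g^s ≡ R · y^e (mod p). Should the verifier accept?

g^s mod p:
Squares mod 109: 77^1≡77, 77^2≡43, 77^4≡105, 77^8≡16, 77^16≡38, 77^32≡27
50 = 32 + 16 + 2, so 77^50 ≡ 27·38·43 ≡ 82 (mod 109)
R · y^e mod p:
Squares mod 109: 101^1≡101, 101^2≡64, 101^4≡63, 101^8≡45, 101^16≡63, 101^32≡45, 101^64≡63
74 = 64 + 8 + 2, so 101^74 ≡ 63·45·64 ≡ 64 (mod 109)
75·64 = 4800 ≡ 4 (mod 109)
82 ≠ 4; the check fails.

reject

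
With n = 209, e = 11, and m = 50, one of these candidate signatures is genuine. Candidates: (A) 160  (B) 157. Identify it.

A

Candidate A: 160^2 = 25600 ≡ 102; 160^4 ≡ 102^2 = 10404 ≡ 163; 160^8 ≡ 163^2 = 26569 ≡ 26; 11 = 8 + 2 + 1, so 160^11 ≡ 26·102·160 ≡ 50 (mod 209)
  → matches m = 50
Candidate B: 157^2 = 24649 ≡ 196; 157^4 ≡ 196^2 = 38416 ≡ 169; 157^8 ≡ 169^2 = 28561 ≡ 137; 11 = 8 + 2 + 1, so 157^11 ≡ 137·196·157 ≡ 25 (mod 209)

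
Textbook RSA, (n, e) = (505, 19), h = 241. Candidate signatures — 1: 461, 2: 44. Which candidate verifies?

Candidate 1: 461^2 = 212521 ≡ 421; 461^4 ≡ 421^2 = 177241 ≡ 491; 461^8 ≡ 491^2 = 241081 ≡ 196; 461^16 ≡ 196^2 = 38416 ≡ 36; 19 = 16 + 2 + 1, so 461^19 ≡ 36·421·461 ≡ 241 (mod 505)
  → matches h = 241
Candidate 2: 44^2 = 1936 ≡ 421; 44^4 ≡ 421^2 = 177241 ≡ 491; 44^8 ≡ 491^2 = 241081 ≡ 196; 44^16 ≡ 196^2 = 38416 ≡ 36; 19 = 16 + 2 + 1, so 44^19 ≡ 36·421·44 ≡ 264 (mod 505)

1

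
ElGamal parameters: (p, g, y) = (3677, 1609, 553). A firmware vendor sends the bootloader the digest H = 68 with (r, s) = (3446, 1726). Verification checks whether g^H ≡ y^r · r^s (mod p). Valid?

yes

Left side g^H mod p:
1609^2 = 2588881 ≡ 273
1609^4 ≡ 273^2 = 74529 ≡ 989
1609^8 ≡ 989^2 = 978121 ≡ 39
1609^16 ≡ 39^2 = 1521
1609^32 ≡ 1521^2 = 2313441 ≡ 608
1609^64 ≡ 608^2 = 369664 ≡ 1964
68 = 64 + 4, so 1609^68 ≡ 1964·989 ≡ 940 (mod 3677)
Right side y^r · r^s mod p:
553^2 = 305809 ≡ 618
553^4 ≡ 618^2 = 381924 ≡ 3193
553^8 ≡ 3193^2 = 10195249 ≡ 2605
553^16 ≡ 2605^2 = 6786025 ≡ 1960
553^32 ≡ 1960^2 = 3841600 ≡ 2812
553^64 ≡ 2812^2 = 7907344 ≡ 1794
553^128 ≡ 1794^2 = 3218436 ≡ 1061
553^256 ≡ 1061^2 = 1125721 ≡ 559
553^512 ≡ 559^2 = 312481 ≡ 3613
553^1024 ≡ 3613^2 = 13053769 ≡ 419
553^2048 ≡ 419^2 = 175561 ≡ 2742
3446 = 2048 + 1024 + 256 + 64 + 32 + 16 + 4 + 2, so 553^3446 ≡ 2742·419·559·1794·2812·1960·3193·618 ≡ 2164 (mod 3677)
3446^2 = 11874916 ≡ 1883
3446^4 ≡ 1883^2 = 3545689 ≡ 1061
3446^8 ≡ 1061^2 = 1125721 ≡ 559
3446^16 ≡ 559^2 = 312481 ≡ 3613
3446^32 ≡ 3613^2 = 13053769 ≡ 419
3446^64 ≡ 419^2 = 175561 ≡ 2742
3446^128 ≡ 2742^2 = 7518564 ≡ 2776
3446^256 ≡ 2776^2 = 7706176 ≡ 2861
3446^512 ≡ 2861^2 = 8185321 ≡ 319
3446^1024 ≡ 319^2 = 101761 ≡ 2482
1726 = 1024 + 512 + 128 + 32 + 16 + 8 + 4 + 2, so 3446^1726 ≡ 2482·319·2776·419·3613·559·1061·1883 ≡ 2522 (mod 3677)
2164·2522 = 5457608 ≡ 940 (mod 3677)
940 ≡ 940 (mod 3677), so the signature is genuine.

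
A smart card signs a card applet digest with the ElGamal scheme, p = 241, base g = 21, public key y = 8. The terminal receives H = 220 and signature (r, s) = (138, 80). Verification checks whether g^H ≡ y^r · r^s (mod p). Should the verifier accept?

Left side g^H mod p:
Squares mod 241: 21^1≡21, 21^2≡200, 21^4≡235, 21^8≡36, 21^16≡91, 21^32≡87, 21^64≡98, 21^128≡205
220 = 128 + 64 + 16 + 8 + 4, so 21^220 ≡ 205·98·91·36·235 ≡ 64 (mod 241)
Right side y^r · r^s mod p:
Squares mod 241: 8^1≡8, 8^2≡64, 8^4≡240, 8^8≡1, 8^16≡1, 8^32≡1, 8^64≡1, 8^128≡1
138 = 128 + 8 + 2, so 8^138 ≡ 1·1·64 ≡ 64 (mod 241)
Squares mod 241: 138^1≡138, 138^2≡5, 138^4≡25, 138^8≡143, 138^16≡205, 138^32≡91, 138^64≡87
80 = 64 + 16, so 138^80 ≡ 87·205 ≡ 1 (mod 241)
64·1 = 64 ≡ 64 (mod 241)
64 ≡ 64 (mod 241), so the signature is genuine.

accept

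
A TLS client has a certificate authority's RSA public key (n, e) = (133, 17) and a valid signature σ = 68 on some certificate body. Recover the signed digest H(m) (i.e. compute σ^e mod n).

45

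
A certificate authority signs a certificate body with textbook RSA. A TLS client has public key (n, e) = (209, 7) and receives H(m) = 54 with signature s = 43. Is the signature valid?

valid

s^2 ≡ 43^2 = 1849 ≡ 177
s^4 ≡ 177^2 = 31329 ≡ 188
7 = 4 + 2 + 1, so s^7 ≡ 188·177·43 ≡ 54 (mod 209)
s^7 mod 209 = 54 matches H(m).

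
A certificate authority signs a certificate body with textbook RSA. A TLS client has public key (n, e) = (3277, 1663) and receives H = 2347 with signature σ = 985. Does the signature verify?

σ^2 ≡ 985^2 = 970225 ≡ 233
σ^4 ≡ 233^2 = 54289 ≡ 1857
σ^8 ≡ 1857^2 = 3448449 ≡ 1045
σ^16 ≡ 1045^2 = 1092025 ≡ 784
σ^32 ≡ 784^2 = 614656 ≡ 1857
σ^64 ≡ 1857^2 = 3448449 ≡ 1045
σ^128 ≡ 1045^2 = 1092025 ≡ 784
σ^256 ≡ 784^2 = 614656 ≡ 1857
σ^512 ≡ 1857^2 = 3448449 ≡ 1045
σ^1024 ≡ 1045^2 = 1092025 ≡ 784
1663 = 1024 + 512 + 64 + 32 + 16 + 8 + 4 + 2 + 1, so σ^1663 ≡ 784·1045·1045·1857·784·1045·1857·233·985 ≡ 2203 (mod 3277)
2203 ≠ 2347, so verification fails.

does not verify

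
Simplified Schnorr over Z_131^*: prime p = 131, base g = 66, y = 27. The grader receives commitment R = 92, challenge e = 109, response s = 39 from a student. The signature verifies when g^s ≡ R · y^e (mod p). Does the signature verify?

g^s mod p:
66^2 = 4356 ≡ 33
66^4 ≡ 33^2 = 1089 ≡ 41
66^8 ≡ 41^2 = 1681 ≡ 109
66^16 ≡ 109^2 = 11881 ≡ 91
66^32 ≡ 91^2 = 8281 ≡ 28
39 = 32 + 4 + 2 + 1, so 66^39 ≡ 28·41·33·66 ≡ 78 (mod 131)
R · y^e mod p:
27^2 = 729 ≡ 74
27^4 ≡ 74^2 = 5476 ≡ 105
27^8 ≡ 105^2 = 11025 ≡ 21
27^16 ≡ 21^2 = 441 ≡ 48
27^32 ≡ 48^2 = 2304 ≡ 77
27^64 ≡ 77^2 = 5929 ≡ 34
109 = 64 + 32 + 8 + 4 + 1, so 27^109 ≡ 34·77·21·105·27 ≡ 9 (mod 131)
92·9 = 828 ≡ 42 (mod 131)
78 ≠ 42; the check fails.

does not verify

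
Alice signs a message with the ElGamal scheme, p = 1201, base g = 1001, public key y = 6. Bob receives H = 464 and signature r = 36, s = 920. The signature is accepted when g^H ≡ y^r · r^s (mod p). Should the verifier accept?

accept

Left side g^H mod p:
Squares mod 1201: 1001^1≡1001, 1001^2≡367, 1001^4≡177, 1001^8≡103, 1001^16≡1001, 1001^32≡367, 1001^64≡177, 1001^128≡103, 1001^256≡1001
464 = 256 + 128 + 64 + 16, so 1001^464 ≡ 1001·103·177·1001 ≡ 6 (mod 1201)
Right side y^r · r^s mod p:
Squares mod 1201: 6^1≡6, 6^2≡36, 6^4≡95, 6^8≡618, 6^16≡6, 6^32≡36
36 = 32 + 4, so 6^36 ≡ 36·95 ≡ 1018 (mod 1201)
Squares mod 1201: 36^1≡36, 36^2≡95, 36^4≡618, 36^8≡6, 36^16≡36, 36^32≡95, 36^64≡618, 36^128≡6, 36^256≡36, 36^512≡95
920 = 512 + 256 + 128 + 16 + 8, so 36^920 ≡ 95·36·6·36·6 ≡ 630 (mod 1201)
1018·630 = 641340 ≡ 6 (mod 1201)
6 ≡ 6 (mod 1201), so the signature is genuine.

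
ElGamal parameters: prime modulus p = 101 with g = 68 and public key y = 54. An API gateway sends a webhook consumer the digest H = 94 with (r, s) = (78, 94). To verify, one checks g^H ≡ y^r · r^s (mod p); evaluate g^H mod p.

68^2 = 4624 ≡ 79
68^4 ≡ 79^2 = 6241 ≡ 80
68^8 ≡ 80^2 = 6400 ≡ 37
68^16 ≡ 37^2 = 1369 ≡ 56
68^32 ≡ 56^2 = 3136 ≡ 5
68^64 ≡ 5^2 = 25
94 = 64 + 16 + 8 + 4 + 2, so 68^94 ≡ 25·56·37·80·79 ≡ 54 (mod 101)

54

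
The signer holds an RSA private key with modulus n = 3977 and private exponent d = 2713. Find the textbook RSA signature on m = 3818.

326

Squares mod 3977: m^1≡3818, m^2≡1419, m^4≡1199, m^8≡1904, m^16≡2169, m^32≡3747, m^64≡1199, m^128≡1904, m^256≡2169, m^512≡3747, m^1024≡1199, m^2048≡1904
2713 = 2048 + 512 + 128 + 16 + 8 + 1, so m^2713 ≡ 1904·3747·1904·2169·1904·3818 ≡ 326 (mod 3977)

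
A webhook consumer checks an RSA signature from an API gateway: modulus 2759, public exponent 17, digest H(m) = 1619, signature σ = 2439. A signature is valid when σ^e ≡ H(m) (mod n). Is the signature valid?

σ^2 ≡ 2439^2 = 5948721 ≡ 317
σ^4 ≡ 317^2 = 100489 ≡ 1165
σ^8 ≡ 1165^2 = 1357225 ≡ 2556
σ^16 ≡ 2556^2 = 6533136 ≡ 2583
17 = 16 + 1, so σ^17 ≡ 2583·2439 ≡ 1140 (mod 2759)
The recovered value 1140 does not match the digest 1619.

invalid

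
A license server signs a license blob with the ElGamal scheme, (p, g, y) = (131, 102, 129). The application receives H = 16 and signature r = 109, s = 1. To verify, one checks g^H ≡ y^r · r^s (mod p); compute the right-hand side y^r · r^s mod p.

129^109 mod 131 = 34
109^1 mod 131 = 109
y^r · r^s ≡ 34·109 = 3706 ≡ 38 (mod 131)

38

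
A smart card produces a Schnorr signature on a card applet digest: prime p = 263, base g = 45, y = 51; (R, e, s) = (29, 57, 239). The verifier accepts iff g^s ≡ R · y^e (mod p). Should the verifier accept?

g^s mod p:
45^2 = 2025 ≡ 184
45^4 ≡ 184^2 = 33856 ≡ 192
45^8 ≡ 192^2 = 36864 ≡ 44
45^16 ≡ 44^2 = 1936 ≡ 95
45^32 ≡ 95^2 = 9025 ≡ 83
45^64 ≡ 83^2 = 6889 ≡ 51
45^128 ≡ 51^2 = 2601 ≡ 234
239 = 128 + 64 + 32 + 8 + 4 + 2 + 1, so 45^239 ≡ 234·51·83·44·192·184·45 ≡ 252 (mod 263)
R · y^e mod p:
51^2 = 2601 ≡ 234
51^4 ≡ 234^2 = 54756 ≡ 52
51^8 ≡ 52^2 = 2704 ≡ 74
51^16 ≡ 74^2 = 5476 ≡ 216
51^32 ≡ 216^2 = 46656 ≡ 105
57 = 32 + 16 + 8 + 1, so 51^57 ≡ 105·216·74·51 ≡ 181 (mod 263)
29·181 = 5249 ≡ 252 (mod 263)
252 ≡ 252 (mod 263); signature holds.

accept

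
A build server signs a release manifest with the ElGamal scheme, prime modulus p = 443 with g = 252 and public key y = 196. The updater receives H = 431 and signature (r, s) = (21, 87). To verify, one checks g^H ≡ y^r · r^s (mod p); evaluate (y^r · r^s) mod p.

Squares mod 443: 196^1≡196, 196^2≡318, 196^4≡120, 196^8≡224, 196^16≡117
21 = 16 + 4 + 1, so 196^21 ≡ 117·120·196 ≡ 367 (mod 443)
Squares mod 443: 21^1≡21, 21^2≡441, 21^4≡4, 21^8≡16, 21^16≡256, 21^32≡415, 21^64≡341
87 = 64 + 16 + 4 + 2 + 1, so 21^87 ≡ 341·256·4·441·21 ≡ 230 (mod 443)
y^r · r^s ≡ 367·230 = 84410 ≡ 240 (mod 443)

240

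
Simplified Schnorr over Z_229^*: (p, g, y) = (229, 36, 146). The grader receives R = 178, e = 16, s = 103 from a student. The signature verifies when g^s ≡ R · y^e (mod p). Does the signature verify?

g^s mod p:
36^103 mod 229 = 210
R · y^e mod p:
146^16 mod 229 = 171
178·171 = 30438 ≡ 210 (mod 229)
210 ≡ 210 (mod 229); signature holds.

verifies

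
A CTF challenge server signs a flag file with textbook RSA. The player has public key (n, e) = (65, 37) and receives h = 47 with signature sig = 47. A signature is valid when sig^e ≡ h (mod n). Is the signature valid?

valid

Squares mod 65: sig^1≡47, sig^2≡64, sig^4≡1, sig^8≡1, sig^16≡1, sig^32≡1
37 = 32 + 4 + 1, so sig^37 ≡ 1·1·47 ≡ 47 (mod 65)
sig^37 mod 65 = 47 matches h.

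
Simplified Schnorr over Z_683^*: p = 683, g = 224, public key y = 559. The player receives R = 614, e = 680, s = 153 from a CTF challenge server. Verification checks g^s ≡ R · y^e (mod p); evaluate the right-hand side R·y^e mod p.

474

Squares mod 683: 559^1≡559, 559^2≡350, 559^4≡243, 559^8≡311, 559^16≡418, 559^32≡559, 559^64≡350, 559^128≡243, 559^256≡311, 559^512≡418
680 = 512 + 128 + 32 + 8, so 559^680 ≡ 418·243·559·311 ≡ 201 (mod 683)
R · y^e ≡ 614·201 = 123414 ≡ 474 (mod 683)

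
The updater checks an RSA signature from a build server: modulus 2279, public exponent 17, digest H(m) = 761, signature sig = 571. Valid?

Squares mod 2279: sig^1≡571, sig^2≡144, sig^4≡225, sig^8≡487, sig^16≡153
17 = 16 + 1, so sig^17 ≡ 153·571 ≡ 761 (mod 2279)
sig^17 mod 2279 = 761 matches H(m).

yes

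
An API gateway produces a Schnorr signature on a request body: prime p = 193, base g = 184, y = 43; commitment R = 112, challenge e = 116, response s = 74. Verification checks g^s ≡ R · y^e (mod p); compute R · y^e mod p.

81

43^2 = 1849 ≡ 112
43^4 ≡ 112^2 = 12544 ≡ 192
43^8 ≡ 192^2 = 36864 ≡ 1
43^16 ≡ 1^2 = 1
43^32 ≡ 1^2 = 1
43^64 ≡ 1^2 = 1
116 = 64 + 32 + 16 + 4, so 43^116 ≡ 1·1·1·192 ≡ 192 (mod 193)
R · y^e ≡ 112·192 = 21504 ≡ 81 (mod 193)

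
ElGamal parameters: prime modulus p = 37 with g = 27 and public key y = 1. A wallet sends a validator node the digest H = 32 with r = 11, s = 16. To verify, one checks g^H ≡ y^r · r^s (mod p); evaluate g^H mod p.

26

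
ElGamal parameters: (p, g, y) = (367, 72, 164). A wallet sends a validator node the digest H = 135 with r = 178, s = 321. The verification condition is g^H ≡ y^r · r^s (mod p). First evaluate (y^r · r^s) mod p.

Squares mod 367: 164^1≡164, 164^2≡105, 164^4≡15, 164^8≡225, 164^16≡346, 164^32≡74, 164^64≡338, 164^128≡107
178 = 128 + 32 + 16 + 2, so 164^178 ≡ 107·74·346·105 ≡ 101 (mod 367)
Squares mod 367: 178^1≡178, 178^2≡122, 178^4≡204, 178^8≡145, 178^16≡106, 178^32≡226, 178^64≡63, 178^128≡299, 178^256≡220
321 = 256 + 64 + 1, so 178^321 ≡ 220·63·178 ≡ 106 (mod 367)
y^r · r^s ≡ 101·106 = 10706 ≡ 63 (mod 367)

63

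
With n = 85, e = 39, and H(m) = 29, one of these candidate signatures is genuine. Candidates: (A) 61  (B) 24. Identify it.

Candidate A: Squares mod 85: 61^1≡61, 61^2≡66, 61^4≡21, 61^8≡16, 61^16≡1, 61^32≡1; 39 = 32 + 4 + 2 + 1, so 61^39 ≡ 1·21·66·61 ≡ 56 (mod 85)
Candidate B: Squares mod 85: 24^1≡24, 24^2≡66, 24^4≡21, 24^8≡16, 24^16≡1, 24^32≡1; 39 = 32 + 4 + 2 + 1, so 24^39 ≡ 1·21·66·24 ≡ 29 (mod 85)
  → matches H(m) = 29

B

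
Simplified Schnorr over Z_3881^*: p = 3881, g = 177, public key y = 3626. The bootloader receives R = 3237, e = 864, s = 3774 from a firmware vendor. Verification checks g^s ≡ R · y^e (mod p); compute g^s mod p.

Squares mod 3881: 177^1≡177, 177^2≡281, 177^4≡1341, 177^8≡1378, 177^16≡1075, 177^32≡2968, 177^64≡3035, 177^128≡1612, 177^256≡2155, 177^512≡2349, 177^1024≡2900, 177^2048≡3754
3774 = 2048 + 1024 + 512 + 128 + 32 + 16 + 8 + 4 + 2, so 177^3774 ≡ 3754·2900·2349·1612·2968·1075·1378·1341·281 ≡ 2997 (mod 3881)

2997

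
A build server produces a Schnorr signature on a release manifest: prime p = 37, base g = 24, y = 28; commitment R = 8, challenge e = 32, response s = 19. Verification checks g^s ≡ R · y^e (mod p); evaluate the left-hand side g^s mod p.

24^2 = 576 ≡ 21
24^4 ≡ 21^2 = 441 ≡ 34
24^8 ≡ 34^2 = 1156 ≡ 9
24^16 ≡ 9^2 = 81 ≡ 7
19 = 16 + 2 + 1, so 24^19 ≡ 7·21·24 ≡ 13 (mod 37)

13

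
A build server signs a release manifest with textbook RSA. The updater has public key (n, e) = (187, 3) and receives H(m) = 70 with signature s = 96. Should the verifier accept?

reject

s^2 ≡ 96^2 = 9216 ≡ 53
3 = 2 + 1, so s^3 ≡ 53·96 ≡ 39 (mod 187)
39 ≠ 70, so verification fails.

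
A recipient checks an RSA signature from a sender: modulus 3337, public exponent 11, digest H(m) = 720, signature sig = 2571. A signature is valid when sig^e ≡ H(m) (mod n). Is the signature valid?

sig^2 ≡ 2571^2 = 6610041 ≡ 2781
sig^4 ≡ 2781^2 = 7733961 ≡ 2132
sig^8 ≡ 2132^2 = 4545424 ≡ 430
11 = 8 + 2 + 1, so sig^11 ≡ 430·2781·2571 ≡ 720 (mod 3337)
sig^11 mod 3337 = 720 matches H(m).

valid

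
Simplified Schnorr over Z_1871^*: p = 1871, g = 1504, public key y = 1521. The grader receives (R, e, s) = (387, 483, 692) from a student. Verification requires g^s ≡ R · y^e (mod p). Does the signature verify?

g^s mod p:
1504^2 = 2262016 ≡ 1848
1504^4 ≡ 1848^2 = 3415104 ≡ 529
1504^8 ≡ 529^2 = 279841 ≡ 1062
1504^16 ≡ 1062^2 = 1127844 ≡ 1502
1504^32 ≡ 1502^2 = 2256004 ≡ 1449
1504^64 ≡ 1449^2 = 2099601 ≡ 339
1504^128 ≡ 339^2 = 114921 ≡ 790
1504^256 ≡ 790^2 = 624100 ≡ 1057
1504^512 ≡ 1057^2 = 1117249 ≡ 262
692 = 512 + 128 + 32 + 16 + 4, so 1504^692 ≡ 262·790·1449·1502·529 ≡ 1360 (mod 1871)
R · y^e mod p:
1521^2 = 2313441 ≡ 885
1521^4 ≡ 885^2 = 783225 ≡ 1147
1521^8 ≡ 1147^2 = 1315609 ≡ 296
1521^16 ≡ 296^2 = 87616 ≡ 1550
1521^32 ≡ 1550^2 = 2402500 ≡ 136
1521^64 ≡ 136^2 = 18496 ≡ 1657
1521^128 ≡ 1657^2 = 2745649 ≡ 892
1521^256 ≡ 892^2 = 795664 ≡ 489
483 = 256 + 128 + 64 + 32 + 2 + 1, so 1521^483 ≡ 489·892·1657·136·885·1521 ≡ 1431 (mod 1871)
387·1431 = 553797 ≡ 1852 (mod 1871)
1360 ≠ 1852; the check fails.

does not verify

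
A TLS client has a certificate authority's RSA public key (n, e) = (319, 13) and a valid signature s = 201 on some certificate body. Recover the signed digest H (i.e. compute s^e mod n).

247

s^2 ≡ 201^2 = 40401 ≡ 207
s^4 ≡ 207^2 = 42849 ≡ 103
s^8 ≡ 103^2 = 10609 ≡ 82
13 = 8 + 4 + 1, so s^13 ≡ 82·103·201 ≡ 247 (mod 319)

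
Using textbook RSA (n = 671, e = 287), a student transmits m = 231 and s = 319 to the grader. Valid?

yes

s^2 ≡ 319^2 = 101761 ≡ 440
s^4 ≡ 440^2 = 193600 ≡ 352
s^8 ≡ 352^2 = 123904 ≡ 440
s^16 ≡ 440^2 = 193600 ≡ 352
s^32 ≡ 352^2 = 123904 ≡ 440
s^64 ≡ 440^2 = 193600 ≡ 352
s^128 ≡ 352^2 = 123904 ≡ 440
s^256 ≡ 440^2 = 193600 ≡ 352
287 = 256 + 16 + 8 + 4 + 2 + 1, so s^287 ≡ 352·352·440·352·440·319 ≡ 231 (mod 671)
231 = m, so the signature checks out.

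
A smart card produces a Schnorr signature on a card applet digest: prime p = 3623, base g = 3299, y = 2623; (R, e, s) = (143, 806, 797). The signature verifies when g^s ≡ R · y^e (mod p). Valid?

yes

g^s mod p:
Squares mod 3623: 3299^1≡3299, 3299^2≡3532, 3299^4≡1035, 3299^8≡2440, 3299^16≡1011, 3299^32≡435, 3299^64≡829, 3299^128≡2494, 3299^256≡2968, 3299^512≡1511
797 = 512 + 256 + 16 + 8 + 4 + 1, so 3299^797 ≡ 1511·2968·1011·2440·1035·3299 ≡ 2861 (mod 3623)
R · y^e mod p:
Squares mod 3623: 2623^1≡2623, 2623^2≡52, 2623^4≡2704, 2623^8≡402, 2623^16≡2192, 2623^32≡766, 2623^64≡3453, 2623^128≡3539, 2623^256≡3433, 2623^512≡3493
806 = 512 + 256 + 32 + 4 + 2, so 2623^806 ≡ 3493·3433·766·2704·52 ≡ 3567 (mod 3623)
143·3567 = 510081 ≡ 2861 (mod 3623)
2861 ≡ 2861 (mod 3623); signature holds.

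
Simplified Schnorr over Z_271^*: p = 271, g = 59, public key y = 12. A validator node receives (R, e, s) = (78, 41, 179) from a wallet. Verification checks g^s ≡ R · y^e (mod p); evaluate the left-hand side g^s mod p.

Squares mod 271: 59^1≡59, 59^2≡229, 59^4≡138, 59^8≡74, 59^16≡56, 59^32≡155, 59^64≡177, 59^128≡164
179 = 128 + 32 + 16 + 2 + 1, so 59^179 ≡ 164·155·56·229·59 ≡ 51 (mod 271)

51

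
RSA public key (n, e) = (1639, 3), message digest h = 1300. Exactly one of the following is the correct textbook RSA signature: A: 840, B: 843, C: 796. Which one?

B

Candidate A: Squares mod 1639: 840^1≡840, 840^2≡830; 3 = 2 + 1, so 840^3 ≡ 830·840 ≡ 625 (mod 1639)
Candidate B: Squares mod 1639: 843^1≡843, 843^2≡962; 3 = 2 + 1, so 843^3 ≡ 962·843 ≡ 1300 (mod 1639)
  → matches h = 1300
Candidate C: Squares mod 1639: 796^1≡796, 796^2≡962; 3 = 2 + 1, so 796^3 ≡ 962·796 ≡ 339 (mod 1639)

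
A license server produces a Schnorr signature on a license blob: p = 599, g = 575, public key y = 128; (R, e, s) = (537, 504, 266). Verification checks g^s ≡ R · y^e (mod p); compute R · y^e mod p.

98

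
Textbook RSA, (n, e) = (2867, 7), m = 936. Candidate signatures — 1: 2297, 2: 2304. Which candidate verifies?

1

Candidate 1: 2297^7 mod 2867 = 936
  → matches m = 936
Candidate 2: 2304^7 mod 2867 = 2304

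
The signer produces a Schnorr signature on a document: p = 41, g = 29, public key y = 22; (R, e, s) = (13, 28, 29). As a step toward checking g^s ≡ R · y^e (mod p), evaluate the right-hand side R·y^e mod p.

22^2 = 484 ≡ 33
22^4 ≡ 33^2 = 1089 ≡ 23
22^8 ≡ 23^2 = 529 ≡ 37
22^16 ≡ 37^2 = 1369 ≡ 16
28 = 16 + 8 + 4, so 22^28 ≡ 16·37·23 ≡ 4 (mod 41)
R · y^e ≡ 13·4 = 52 ≡ 11 (mod 41)

11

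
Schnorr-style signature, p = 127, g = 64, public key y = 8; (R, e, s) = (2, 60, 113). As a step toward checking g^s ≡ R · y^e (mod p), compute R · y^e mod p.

8^2 = 64
8^4 ≡ 64^2 = 4096 ≡ 32
8^8 ≡ 32^2 = 1024 ≡ 8
8^16 ≡ 8^2 = 64
8^32 ≡ 64^2 = 4096 ≡ 32
60 = 32 + 16 + 8 + 4, so 8^60 ≡ 32·64·8·32 ≡ 32 (mod 127)
R · y^e ≡ 2·32 = 64 ≡ 64 (mod 127)

64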